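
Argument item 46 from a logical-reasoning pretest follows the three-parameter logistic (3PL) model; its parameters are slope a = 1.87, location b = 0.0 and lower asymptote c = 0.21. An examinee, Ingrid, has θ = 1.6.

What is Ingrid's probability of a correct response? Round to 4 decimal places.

P(θ) = c + (1 − c) · 1 / (1 + exp(−a(θ − b)))
Exponent: 1.87 × (1.6 − 0.0) = 2.9920
1/(1 + e^{-2.9920}) = 0.9522
P = 0.21 + 0.79 × 0.9522 = 0.9622

0.9622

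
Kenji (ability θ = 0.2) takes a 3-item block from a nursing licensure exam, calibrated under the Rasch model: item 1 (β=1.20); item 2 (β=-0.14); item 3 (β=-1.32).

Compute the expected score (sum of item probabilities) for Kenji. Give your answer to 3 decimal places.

P(θ) = 1 / (1 + exp(−(θ − β)))
P_1 = 1/(1+e^{1.0000}) = 0.2689
P_2 = 1/(1+e^{-0.3400}) = 0.5842
P_3 = 1/(1+e^{-1.5200}) = 0.8205
E[score] = 0.2689 + 0.5842 + 0.8205 = 1.6737

1.674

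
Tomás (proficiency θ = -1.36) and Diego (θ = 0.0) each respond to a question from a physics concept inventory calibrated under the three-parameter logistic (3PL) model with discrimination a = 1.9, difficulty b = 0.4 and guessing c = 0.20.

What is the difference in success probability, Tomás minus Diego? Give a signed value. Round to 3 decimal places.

P(θ) = c + (1 − c) · 1 / (1 + exp(−a(θ − b)))
P(Tomás) = 0.2273  [exponent -3.3440]
P(Diego) = 0.4549  [exponent -0.7600]
Difference = 0.2273 − 0.4549 = -0.2276

-0.228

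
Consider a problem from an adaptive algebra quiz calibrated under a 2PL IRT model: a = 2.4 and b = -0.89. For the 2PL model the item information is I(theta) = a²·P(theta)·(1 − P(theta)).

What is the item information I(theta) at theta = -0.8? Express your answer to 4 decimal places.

P = 1/(1+e^{-0.2160}) = 0.5538
P(1−P) = 0.5538 × 0.4462 = 0.2471
I = a² × P(1−P) = 2.4² × 0.2471 = 1.42333

1.4233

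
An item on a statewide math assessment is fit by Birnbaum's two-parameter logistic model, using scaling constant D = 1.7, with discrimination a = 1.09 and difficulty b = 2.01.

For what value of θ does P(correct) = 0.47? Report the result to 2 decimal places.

1.95

P(θ) = 1 / (1 + exp(−D·a(θ − b)))
logit = ln(0.4700/0.5300) = -0.1201
θ = b + logit/(1.7·a) = 2.01 + (-0.1201)/1.8530 = 1.9452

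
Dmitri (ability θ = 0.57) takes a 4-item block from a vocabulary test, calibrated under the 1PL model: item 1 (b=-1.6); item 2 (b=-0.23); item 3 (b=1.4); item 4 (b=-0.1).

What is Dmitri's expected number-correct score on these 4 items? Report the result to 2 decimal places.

2.55

P(θ) = 1 / (1 + exp(−(θ − b)))
P_1 = 1/(1+e^{-2.1700}) = 0.8975
P_2 = 1/(1+e^{-0.8000}) = 0.6900
P_3 = 1/(1+e^{0.8300}) = 0.3036
P_4 = 1/(1+e^{-0.6700}) = 0.6615
E[score] = 0.8975 + 0.6900 + 0.3036 + 0.6615 = 2.5526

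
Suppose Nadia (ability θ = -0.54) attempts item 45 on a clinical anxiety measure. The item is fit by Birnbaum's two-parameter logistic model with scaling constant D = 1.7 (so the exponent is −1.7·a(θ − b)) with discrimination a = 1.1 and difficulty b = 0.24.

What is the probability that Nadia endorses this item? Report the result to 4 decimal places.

0.1887

P(θ) = 1 / (1 + exp(−D·a(θ − b)))
Exponent: 1.7 × 1.1 × (-0.54 − 0.24) = -1.4586
1/(1 + e^{1.4586}) = 0.1887
P = 0.1887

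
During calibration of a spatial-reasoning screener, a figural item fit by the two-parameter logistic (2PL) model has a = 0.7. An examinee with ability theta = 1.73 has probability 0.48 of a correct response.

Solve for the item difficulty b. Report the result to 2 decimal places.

1.84

P(theta) = 1 / (1 + exp(−a(theta − b)))
logit(0.48) = ln(0.48/0.52) = -0.0800
b = theta − logit/(a) = 1.73 − (-0.0800)/0.7000 = 1.8443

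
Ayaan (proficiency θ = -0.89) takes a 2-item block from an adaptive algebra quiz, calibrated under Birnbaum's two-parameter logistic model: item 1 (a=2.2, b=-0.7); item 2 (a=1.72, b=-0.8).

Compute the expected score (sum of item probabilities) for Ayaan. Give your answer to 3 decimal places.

0.858

P(θ) = 1 / (1 + exp(−a(θ − b)))
P_1 = 1/(1+e^{0.4180}) = 0.3970
P_2 = 1/(1+e^{0.1548}) = 0.4614
E[score] = 0.3970 + 0.4614 = 0.8584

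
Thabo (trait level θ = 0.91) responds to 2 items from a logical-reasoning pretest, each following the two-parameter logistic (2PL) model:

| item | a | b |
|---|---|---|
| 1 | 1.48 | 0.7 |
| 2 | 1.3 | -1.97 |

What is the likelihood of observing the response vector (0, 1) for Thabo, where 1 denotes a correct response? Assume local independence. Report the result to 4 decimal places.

0.4131

P(θ) = 1 / (1 + exp(−a(θ − b)))
P_1 = 1/(1+e^{-0.3108}) = 0.5771
P_2 = 1/(1+e^{-3.7440}) = 0.9769
L = (1−P_1) × P_2 = 0.4229 × 0.9769 = 0.41314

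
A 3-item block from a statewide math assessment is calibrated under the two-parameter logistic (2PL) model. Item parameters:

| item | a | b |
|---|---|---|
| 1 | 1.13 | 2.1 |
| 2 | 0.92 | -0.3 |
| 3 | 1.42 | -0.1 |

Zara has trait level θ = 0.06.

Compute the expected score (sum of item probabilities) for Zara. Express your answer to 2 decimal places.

1.23

P(θ) = 1 / (1 + exp(−a(θ − b)))
P_1 = 1/(1+e^{2.3052}) = 0.0907
P_2 = 1/(1+e^{-0.3312}) = 0.5821
P_3 = 1/(1+e^{-0.2272}) = 0.5566
E[score] = 0.0907 + 0.5821 + 0.5566 = 1.2293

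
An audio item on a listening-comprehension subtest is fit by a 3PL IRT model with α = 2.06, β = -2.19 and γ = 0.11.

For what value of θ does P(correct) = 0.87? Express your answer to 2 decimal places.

P(θ) = γ + (1 − γ) · 1 / (1 + exp(−α(θ − β)))
Remove guessing floor: (0.87 − 0.11)/(1 − 0.11) = 0.8539
logit = ln(0.8539/0.1461) = 1.7658
θ = β + logit/(α) = -2.19 + 1.7658/2.0600 = -1.3328

-1.33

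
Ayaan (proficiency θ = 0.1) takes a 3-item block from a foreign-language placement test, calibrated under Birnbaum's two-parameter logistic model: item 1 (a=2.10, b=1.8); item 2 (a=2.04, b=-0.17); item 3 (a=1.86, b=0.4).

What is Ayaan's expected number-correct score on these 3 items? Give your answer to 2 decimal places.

P(θ) = 1 / (1 + exp(−a(θ − b)))
P_1 = 1/(1+e^{3.5700}) = 0.0274
P_2 = 1/(1+e^{-0.5508}) = 0.6343
P_3 = 1/(1+e^{0.5580}) = 0.3640
E[score] = 0.0274 + 0.6343 + 0.3640 = 1.0257

1.03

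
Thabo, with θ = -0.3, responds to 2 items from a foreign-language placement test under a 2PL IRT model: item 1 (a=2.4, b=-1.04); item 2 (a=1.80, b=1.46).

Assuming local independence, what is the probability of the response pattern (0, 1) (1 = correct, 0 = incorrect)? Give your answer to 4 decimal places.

P(θ) = 1 / (1 + exp(−a(θ − b)))
P_1 = 1/(1+e^{-1.7760}) = 0.8552
P_2 = 1/(1+e^{3.1680}) = 0.0404
L = (1−P_1) × P_2 = 0.1448 × 0.0404 = 0.00585

0.0058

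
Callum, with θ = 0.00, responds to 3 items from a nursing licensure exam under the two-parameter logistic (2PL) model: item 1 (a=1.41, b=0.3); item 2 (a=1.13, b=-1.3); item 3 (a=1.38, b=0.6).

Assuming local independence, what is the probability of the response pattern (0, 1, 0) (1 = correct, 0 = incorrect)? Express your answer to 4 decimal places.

0.3418

P(θ) = 1 / (1 + exp(−a(θ − b)))
P_1 = 1/(1+e^{0.4230}) = 0.3958
P_2 = 1/(1+e^{-1.4690}) = 0.8129
P_3 = 1/(1+e^{0.8280}) = 0.3041
L = (1−P_1) × P_2 × (1−P_3) = 0.6042 × 0.8129 × 0.6959 = 0.34181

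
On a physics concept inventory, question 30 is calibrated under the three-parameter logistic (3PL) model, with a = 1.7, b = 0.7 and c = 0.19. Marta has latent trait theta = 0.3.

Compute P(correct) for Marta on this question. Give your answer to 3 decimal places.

P(theta) = c + (1 − c) · 1 / (1 + exp(−a(theta − b)))
Exponent: 1.7 × (0.3 − 0.7) = -0.6800
1/(1 + e^{0.6800}) = 0.3363
P = 0.19 + 0.81 × 0.3363 = 0.4624

0.462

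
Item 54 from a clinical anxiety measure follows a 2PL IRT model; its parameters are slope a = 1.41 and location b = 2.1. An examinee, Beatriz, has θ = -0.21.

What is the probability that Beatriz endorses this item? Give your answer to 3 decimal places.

P(θ) = 1 / (1 + exp(−a(θ − b)))
Exponent: 1.41 × (-0.21 − 2.1) = -3.2571
1/(1 + e^{3.2571}) = 0.0371

0.037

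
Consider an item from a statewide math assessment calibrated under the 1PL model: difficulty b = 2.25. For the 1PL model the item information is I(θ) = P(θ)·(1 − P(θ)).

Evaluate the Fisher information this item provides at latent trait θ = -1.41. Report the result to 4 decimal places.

P = 1/(1+e^{3.6600}) = 0.0251
P(1−P) = 0.0251 × 0.9749 = 0.0245
I = P(1−P) = 0.02446

0.0245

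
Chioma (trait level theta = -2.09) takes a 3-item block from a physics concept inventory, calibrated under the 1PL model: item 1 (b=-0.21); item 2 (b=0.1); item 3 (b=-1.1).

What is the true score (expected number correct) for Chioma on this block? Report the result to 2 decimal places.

P(theta) = 1 / (1 + exp(−(theta − b)))
P_1 = 1/(1+e^{1.8800}) = 0.1324
P_2 = 1/(1+e^{2.1900}) = 0.1007
P_3 = 1/(1+e^{0.9900}) = 0.2709
E[score] = 0.1324 + 0.1007 + 0.2709 = 0.5040

0.50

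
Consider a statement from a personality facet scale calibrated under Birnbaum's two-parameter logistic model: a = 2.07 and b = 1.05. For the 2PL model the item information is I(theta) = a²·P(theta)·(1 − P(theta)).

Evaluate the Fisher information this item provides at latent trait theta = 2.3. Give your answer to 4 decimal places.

P = 1/(1+e^{-2.5875}) = 0.9301
P(1−P) = 0.9301 × 0.0699 = 0.0651
I = a² × P(1−P) = 2.07² × 0.0651 = 0.27875

0.2788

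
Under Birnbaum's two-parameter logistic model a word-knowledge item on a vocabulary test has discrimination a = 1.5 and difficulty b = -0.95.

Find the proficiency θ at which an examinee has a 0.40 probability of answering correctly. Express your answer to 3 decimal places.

-1.220

P(θ) = 1 / (1 + exp(−a(θ − b)))
logit = ln(0.4000/0.6000) = -0.4055
θ = b + logit/(a) = -0.95 + (-0.4055)/1.5000 = -1.2203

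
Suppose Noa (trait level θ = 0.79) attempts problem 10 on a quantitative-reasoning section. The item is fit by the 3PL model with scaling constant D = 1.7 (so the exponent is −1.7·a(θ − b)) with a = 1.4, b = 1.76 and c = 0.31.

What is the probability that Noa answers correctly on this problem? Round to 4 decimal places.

0.3724

P(θ) = c + (1 − c) · 1 / (1 + exp(−D·a(θ − b)))
Exponent: 1.7 × 1.4 × (0.79 − 1.76) = -2.3086
1/(1 + e^{2.3086}) = 0.0904
P = 0.31 + 0.69 × 0.0904 = 0.3724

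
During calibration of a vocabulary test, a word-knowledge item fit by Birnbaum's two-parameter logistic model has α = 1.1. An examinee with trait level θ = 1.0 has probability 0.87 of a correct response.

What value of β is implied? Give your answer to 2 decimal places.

-0.73

P(θ) = 1 / (1 + exp(−α(θ − β)))
logit(0.87) = ln(0.87/0.13) = 1.9010
β = θ − logit/(α) = 1.0 − 1.9010/1.1000 = -0.7281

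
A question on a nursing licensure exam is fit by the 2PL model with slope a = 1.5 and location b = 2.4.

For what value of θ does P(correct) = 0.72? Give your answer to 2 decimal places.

P(θ) = 1 / (1 + exp(−a(θ − b)))
logit = ln(0.7200/0.2800) = 0.9445
θ = b + logit/(a) = 2.4 + 0.9445/1.5000 = 3.0296

3.03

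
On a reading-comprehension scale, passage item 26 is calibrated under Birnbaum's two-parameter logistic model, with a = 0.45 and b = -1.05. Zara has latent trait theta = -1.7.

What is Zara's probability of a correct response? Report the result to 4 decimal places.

0.4274

P(theta) = 1 / (1 + exp(−a(theta − b)))
Exponent: 0.45 × (-1.7 − (-1.05)) = -0.2925
1/(1 + e^{0.2925}) = 0.4274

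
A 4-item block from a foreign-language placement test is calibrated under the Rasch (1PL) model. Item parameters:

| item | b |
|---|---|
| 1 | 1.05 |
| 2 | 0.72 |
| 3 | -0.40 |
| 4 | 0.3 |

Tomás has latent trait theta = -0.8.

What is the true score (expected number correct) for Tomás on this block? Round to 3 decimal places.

0.966

P(theta) = 1 / (1 + exp(−(theta − b)))
P_1 = 1/(1+e^{1.8500}) = 0.1359
P_2 = 1/(1+e^{1.5200}) = 0.1795
P_3 = 1/(1+e^{0.4000}) = 0.4013
P_4 = 1/(1+e^{1.1000}) = 0.2497
E[score] = 0.1359 + 0.1795 + 0.4013 + 0.2497 = 0.9664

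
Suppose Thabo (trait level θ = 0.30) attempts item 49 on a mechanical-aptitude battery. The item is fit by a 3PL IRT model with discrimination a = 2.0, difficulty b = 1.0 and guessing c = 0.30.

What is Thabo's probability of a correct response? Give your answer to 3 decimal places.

P(θ) = c + (1 − c) · 1 / (1 + exp(−a(θ − b)))
Exponent: 2.0 × (0.30 − 1.0) = -1.4000
1/(1 + e^{1.4000}) = 0.1978
P = 0.30 + 0.70 × 0.1978 = 0.4385

0.438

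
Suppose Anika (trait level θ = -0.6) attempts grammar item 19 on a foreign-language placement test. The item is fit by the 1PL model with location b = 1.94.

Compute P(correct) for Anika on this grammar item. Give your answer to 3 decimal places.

0.073

P(θ) = 1 / (1 + exp(−(θ − b)))
Exponent: (-0.6 − 1.94) = -2.5400
1/(1 + e^{2.5400}) = 0.0731
P = 0.0731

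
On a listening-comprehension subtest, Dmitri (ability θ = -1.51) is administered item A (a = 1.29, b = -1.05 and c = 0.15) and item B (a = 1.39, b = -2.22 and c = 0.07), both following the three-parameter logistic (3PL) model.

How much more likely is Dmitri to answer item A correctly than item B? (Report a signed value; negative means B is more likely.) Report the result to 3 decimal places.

-0.295

P(θ) = c + (1 − c) · 1 / (1 + exp(−a(θ − b)))
P_A = 0.4525
P_B = 0.7475
P_A − P_B = -0.2950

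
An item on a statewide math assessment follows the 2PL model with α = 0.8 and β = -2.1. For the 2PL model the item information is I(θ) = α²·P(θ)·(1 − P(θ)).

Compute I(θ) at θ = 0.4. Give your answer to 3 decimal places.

0.067

P = 1/(1+e^{-2.0000}) = 0.8808
P(1−P) = 0.8808 × 0.1192 = 0.1050
I = α² × P(1−P) = 0.8² × 0.1050 = 0.06720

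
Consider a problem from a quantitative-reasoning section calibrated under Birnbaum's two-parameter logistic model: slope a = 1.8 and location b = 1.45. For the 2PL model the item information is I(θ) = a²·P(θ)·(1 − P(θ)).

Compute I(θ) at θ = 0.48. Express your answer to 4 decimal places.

P = 1/(1+e^{1.7460}) = 0.1486
P(1−P) = 0.1486 × 0.8514 = 0.1265
I = a² × P(1−P) = 1.8² × 0.1265 = 0.40981

0.4098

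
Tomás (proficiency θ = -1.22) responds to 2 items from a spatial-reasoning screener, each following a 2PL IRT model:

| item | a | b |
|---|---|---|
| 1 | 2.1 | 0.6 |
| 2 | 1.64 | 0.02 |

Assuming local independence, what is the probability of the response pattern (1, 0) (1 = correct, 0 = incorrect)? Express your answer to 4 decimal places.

0.0189

P(θ) = 1 / (1 + exp(−a(θ − b)))
P_1 = 1/(1+e^{3.8220}) = 0.0214
P_2 = 1/(1+e^{2.0336}) = 0.1157
L = P_1 × (1−P_2) = 0.0214 × 0.8843 = 0.01894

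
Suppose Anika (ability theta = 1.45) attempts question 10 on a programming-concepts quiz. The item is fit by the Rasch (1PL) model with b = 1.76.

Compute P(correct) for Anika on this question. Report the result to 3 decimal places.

0.423

P(theta) = 1 / (1 + exp(−(theta − b)))
Exponent: (1.45 − 1.76) = -0.3100
1/(1 + e^{0.3100}) = 0.4231
P = 0.4231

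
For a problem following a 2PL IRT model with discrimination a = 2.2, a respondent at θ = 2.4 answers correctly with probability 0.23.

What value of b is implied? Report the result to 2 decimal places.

2.95

P(θ) = 1 / (1 + exp(−a(θ − b)))
logit(0.23) = ln(0.23/0.77) = -1.2083
b = θ − logit/(a) = 2.4 − (-1.2083)/2.2000 = 2.9492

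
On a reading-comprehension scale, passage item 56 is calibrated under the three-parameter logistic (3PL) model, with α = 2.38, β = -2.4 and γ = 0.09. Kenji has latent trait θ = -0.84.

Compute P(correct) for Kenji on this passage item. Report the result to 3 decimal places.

0.978

P(θ) = γ + (1 − γ) · 1 / (1 + exp(−α(θ − β)))
Exponent: 2.38 × (-0.84 − (-2.4)) = 3.7128
1/(1 + e^{-3.7128}) = 0.9762
P = 0.09 + 0.91 × 0.9762 = 0.9783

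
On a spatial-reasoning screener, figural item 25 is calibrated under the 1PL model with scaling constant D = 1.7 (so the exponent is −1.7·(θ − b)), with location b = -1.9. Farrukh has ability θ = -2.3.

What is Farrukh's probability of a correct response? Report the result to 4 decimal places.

P(θ) = 1 / (1 + exp(−D·(θ − b)))
Exponent: 1.7 × (-2.3 − (-1.9)) = -0.6800
1/(1 + e^{0.6800}) = 0.3363
P = 0.3363

0.3363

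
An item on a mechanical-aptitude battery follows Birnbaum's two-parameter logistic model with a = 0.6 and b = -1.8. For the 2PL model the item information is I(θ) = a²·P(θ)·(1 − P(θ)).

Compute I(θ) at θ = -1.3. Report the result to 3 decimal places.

P = 1/(1+e^{-0.3000}) = 0.5744
P(1−P) = 0.5744 × 0.4256 = 0.2445
I = a² × P(1−P) = 0.6² × 0.2445 = 0.08800

0.088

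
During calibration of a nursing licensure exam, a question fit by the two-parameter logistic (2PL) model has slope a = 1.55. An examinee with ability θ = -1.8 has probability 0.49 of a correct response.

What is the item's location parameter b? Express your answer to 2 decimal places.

P(θ) = 1 / (1 + exp(−a(θ − b)))
logit(0.49) = ln(0.49/0.51) = -0.0400
b = θ − logit/(a) = -1.8 − (-0.0400)/1.5500 = -1.7742

-1.77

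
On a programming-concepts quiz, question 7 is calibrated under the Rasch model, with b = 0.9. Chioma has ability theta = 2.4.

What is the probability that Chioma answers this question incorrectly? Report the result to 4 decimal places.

0.1824

P(theta) = 1 / (1 + exp(−(theta − b)))
Exponent: (2.4 − 0.9) = 1.5000
1/(1 + e^{-1.5000}) = 0.8176
P = 0.8176
P(incorrect) = 1 − 0.8176 = 0.1824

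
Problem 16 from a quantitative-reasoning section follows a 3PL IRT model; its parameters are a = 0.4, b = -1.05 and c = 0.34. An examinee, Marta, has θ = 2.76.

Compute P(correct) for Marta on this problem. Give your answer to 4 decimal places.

P(θ) = c + (1 − c) · 1 / (1 + exp(−a(θ − b)))
Exponent: 0.4 × (2.76 − (-1.05)) = 1.5240
1/(1 + e^{-1.5240}) = 0.8211
P = 0.34 + 0.66 × 0.8211 = 0.8819

0.8819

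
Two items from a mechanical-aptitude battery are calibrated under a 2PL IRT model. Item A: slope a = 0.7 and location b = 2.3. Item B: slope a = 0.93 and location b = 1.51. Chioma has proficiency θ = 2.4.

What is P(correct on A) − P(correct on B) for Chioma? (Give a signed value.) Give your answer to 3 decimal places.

-0.178

P(θ) = 1 / (1 + exp(−a(θ − b)))
P_A = 0.5175
P_B = 0.6959
P_A − P_B = -0.1784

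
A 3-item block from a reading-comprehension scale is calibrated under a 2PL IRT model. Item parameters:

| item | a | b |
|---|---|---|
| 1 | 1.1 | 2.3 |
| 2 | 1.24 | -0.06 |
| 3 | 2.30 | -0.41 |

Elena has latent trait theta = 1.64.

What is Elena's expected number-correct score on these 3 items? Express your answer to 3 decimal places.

P(theta) = 1 / (1 + exp(−a(theta − b)))
P_1 = 1/(1+e^{0.7260}) = 0.3261
P_2 = 1/(1+e^{-2.1080}) = 0.8917
P_3 = 1/(1+e^{-4.7150}) = 0.9911
E[score] = 0.3261 + 0.8917 + 0.9911 = 2.2089

2.209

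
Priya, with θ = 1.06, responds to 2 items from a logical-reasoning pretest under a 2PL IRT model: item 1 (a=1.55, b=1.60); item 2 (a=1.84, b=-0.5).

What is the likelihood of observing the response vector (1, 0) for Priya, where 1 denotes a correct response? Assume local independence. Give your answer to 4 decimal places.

P(θ) = 1 / (1 + exp(−a(θ − b)))
P_1 = 1/(1+e^{0.8370}) = 0.3022
P_2 = 1/(1+e^{-2.8704}) = 0.9464
L = P_1 × (1−P_2) = 0.3022 × 0.0536 = 0.01621

0.0162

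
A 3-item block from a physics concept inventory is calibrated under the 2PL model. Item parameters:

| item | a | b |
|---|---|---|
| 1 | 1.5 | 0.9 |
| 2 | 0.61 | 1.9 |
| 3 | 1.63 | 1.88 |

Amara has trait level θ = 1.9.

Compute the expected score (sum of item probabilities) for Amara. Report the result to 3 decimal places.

1.826

P(θ) = 1 / (1 + exp(−a(θ − b)))
P_1 = 1/(1+e^{-1.5000}) = 0.8176
P_2 = 1/(1+e^{0.0000}) = 0.5000
P_3 = 1/(1+e^{-0.0326}) = 0.5081
E[score] = 0.8176 + 0.5000 + 0.5081 = 1.8257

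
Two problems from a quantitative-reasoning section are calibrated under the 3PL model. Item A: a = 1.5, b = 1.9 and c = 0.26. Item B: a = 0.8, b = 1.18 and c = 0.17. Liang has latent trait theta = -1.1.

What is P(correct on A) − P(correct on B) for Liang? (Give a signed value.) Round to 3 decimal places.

P(theta) = c + (1 − c) · 1 / (1 + exp(−a(theta − b)))
P_A = 0.2681
P_B = 0.2853
P_A − P_B = -0.0172

-0.017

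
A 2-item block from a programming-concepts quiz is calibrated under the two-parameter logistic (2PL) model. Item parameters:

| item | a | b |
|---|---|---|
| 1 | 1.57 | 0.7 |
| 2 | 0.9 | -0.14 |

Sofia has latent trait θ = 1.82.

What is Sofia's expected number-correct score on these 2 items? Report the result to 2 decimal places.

1.71

P(θ) = 1 / (1 + exp(−a(θ − b)))
P_1 = 1/(1+e^{-1.7584}) = 0.8530
P_2 = 1/(1+e^{-1.7640}) = 0.8537
E[score] = 0.8530 + 0.8537 = 1.7067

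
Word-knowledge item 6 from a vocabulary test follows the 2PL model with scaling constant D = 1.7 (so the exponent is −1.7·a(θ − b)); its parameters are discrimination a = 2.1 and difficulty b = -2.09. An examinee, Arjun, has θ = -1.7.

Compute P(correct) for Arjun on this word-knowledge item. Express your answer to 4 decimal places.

P(θ) = 1 / (1 + exp(−D·a(θ − b)))
Exponent: 1.7 × 2.1 × (-1.7 − (-2.09)) = 1.3923
1/(1 + e^{-1.3923}) = 0.8010
P = 0.8010

0.8010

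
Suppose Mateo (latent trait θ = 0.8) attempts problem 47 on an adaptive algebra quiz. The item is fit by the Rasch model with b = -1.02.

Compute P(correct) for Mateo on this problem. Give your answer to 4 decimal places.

0.8606

P(θ) = 1 / (1 + exp(−(θ − b)))
Exponent: (0.8 − (-1.02)) = 1.8200
1/(1 + e^{-1.8200}) = 0.8606
P = 0.8606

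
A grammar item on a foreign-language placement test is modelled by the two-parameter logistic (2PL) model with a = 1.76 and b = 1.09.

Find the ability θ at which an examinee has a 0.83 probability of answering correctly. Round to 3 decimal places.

P(θ) = 1 / (1 + exp(−a(θ − b)))
logit = ln(0.8300/0.1700) = 1.5856
θ = b + logit/(a) = 1.09 + 1.5856/1.7600 = 1.9909

1.991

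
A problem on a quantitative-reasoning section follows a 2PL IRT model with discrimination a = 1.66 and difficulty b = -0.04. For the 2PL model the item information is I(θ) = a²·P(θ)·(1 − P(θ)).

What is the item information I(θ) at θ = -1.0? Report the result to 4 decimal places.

0.3868

P = 1/(1+e^{1.5936}) = 0.1689
P(1−P) = 0.1689 × 0.8311 = 0.1404
I = a² × P(1−P) = 1.66² × 0.1404 = 0.38677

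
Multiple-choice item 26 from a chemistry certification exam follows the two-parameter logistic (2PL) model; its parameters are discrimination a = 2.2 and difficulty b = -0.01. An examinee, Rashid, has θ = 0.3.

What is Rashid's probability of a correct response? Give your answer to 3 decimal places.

0.664

P(θ) = 1 / (1 + exp(−a(θ − b)))
Exponent: 2.2 × (0.3 − (-0.01)) = 0.6820
1/(1 + e^{-0.6820}) = 0.6642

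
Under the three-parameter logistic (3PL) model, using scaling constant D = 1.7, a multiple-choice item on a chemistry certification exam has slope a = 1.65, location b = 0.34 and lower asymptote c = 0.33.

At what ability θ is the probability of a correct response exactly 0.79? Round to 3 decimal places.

P(θ) = c + (1 − c) · 1 / (1 + exp(−D·a(θ − b)))
Remove guessing floor: (0.79 − 0.33)/(1 − 0.33) = 0.6866
logit = ln(0.6866/0.3134) = 0.7841
θ = b + logit/(1.7·a) = 0.34 + 0.7841/2.8050 = 0.6195

0.620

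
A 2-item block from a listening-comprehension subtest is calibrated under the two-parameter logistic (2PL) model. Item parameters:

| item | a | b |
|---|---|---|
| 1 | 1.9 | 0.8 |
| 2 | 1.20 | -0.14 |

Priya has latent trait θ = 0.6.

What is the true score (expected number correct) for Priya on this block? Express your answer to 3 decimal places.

P(θ) = 1 / (1 + exp(−a(θ − b)))
P_1 = 1/(1+e^{0.3800}) = 0.4061
P_2 = 1/(1+e^{-0.8880}) = 0.7085
E[score] = 0.4061 + 0.7085 = 1.1146

1.115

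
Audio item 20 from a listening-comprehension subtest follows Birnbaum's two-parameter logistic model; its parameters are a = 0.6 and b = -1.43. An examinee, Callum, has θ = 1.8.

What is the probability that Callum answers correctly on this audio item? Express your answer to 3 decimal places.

0.874

P(θ) = 1 / (1 + exp(−a(θ − b)))
Exponent: 0.6 × (1.8 − (-1.43)) = 1.9380
1/(1 + e^{-1.9380}) = 0.8741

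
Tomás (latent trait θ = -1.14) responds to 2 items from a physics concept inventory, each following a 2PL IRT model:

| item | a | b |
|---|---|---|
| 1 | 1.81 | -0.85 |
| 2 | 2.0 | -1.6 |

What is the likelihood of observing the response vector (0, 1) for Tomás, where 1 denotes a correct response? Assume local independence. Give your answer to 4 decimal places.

P(θ) = 1 / (1 + exp(−a(θ − b)))
P_1 = 1/(1+e^{0.5249}) = 0.3717
P_2 = 1/(1+e^{-0.9200}) = 0.7150
L = (1−P_1) × P_2 = 0.6283 × 0.7150 = 0.44926

0.4493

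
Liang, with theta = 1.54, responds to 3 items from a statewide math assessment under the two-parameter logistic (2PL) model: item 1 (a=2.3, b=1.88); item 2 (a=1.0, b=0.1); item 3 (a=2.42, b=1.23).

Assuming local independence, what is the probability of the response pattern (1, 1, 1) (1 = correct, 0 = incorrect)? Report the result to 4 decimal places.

P(theta) = 1 / (1 + exp(−a(theta − b)))
P_1 = 1/(1+e^{0.7820}) = 0.3139
P_2 = 1/(1+e^{-1.4400}) = 0.8085
P_3 = 1/(1+e^{-0.7502}) = 0.6792
L = P_1 × P_2 × P_3 = 0.3139 × 0.8085 × 0.6792 = 0.17236

0.1724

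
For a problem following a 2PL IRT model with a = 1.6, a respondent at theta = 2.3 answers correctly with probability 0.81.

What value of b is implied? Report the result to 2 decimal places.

P(theta) = 1 / (1 + exp(−a(theta − b)))
logit(0.81) = ln(0.81/0.19) = 1.4500
b = theta − logit/(a) = 2.3 − 1.4500/1.6000 = 1.3937

1.39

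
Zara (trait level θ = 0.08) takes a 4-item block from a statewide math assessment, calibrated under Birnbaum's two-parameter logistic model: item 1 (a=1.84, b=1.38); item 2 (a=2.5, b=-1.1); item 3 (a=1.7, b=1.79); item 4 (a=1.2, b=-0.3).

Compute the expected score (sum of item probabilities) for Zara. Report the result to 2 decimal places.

1.70

P(θ) = 1 / (1 + exp(−a(θ − b)))
P_1 = 1/(1+e^{2.3920}) = 0.0838
P_2 = 1/(1+e^{-2.9500}) = 0.9503
P_3 = 1/(1+e^{2.9070}) = 0.0518
P_4 = 1/(1+e^{-0.4560}) = 0.6121
E[score] = 0.0838 + 0.9503 + 0.0518 + 0.6121 = 1.6979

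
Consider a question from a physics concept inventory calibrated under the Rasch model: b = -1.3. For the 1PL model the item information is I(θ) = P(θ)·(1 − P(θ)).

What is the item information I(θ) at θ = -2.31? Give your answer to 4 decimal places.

0.1957

P = 1/(1+e^{1.0100}) = 0.2670
P(1−P) = 0.2670 × 0.7330 = 0.1957
I = P(1−P) = 0.19570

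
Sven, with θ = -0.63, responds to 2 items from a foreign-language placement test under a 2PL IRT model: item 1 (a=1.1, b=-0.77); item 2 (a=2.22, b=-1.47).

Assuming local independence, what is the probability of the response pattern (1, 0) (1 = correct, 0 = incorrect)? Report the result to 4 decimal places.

0.0722

P(θ) = 1 / (1 + exp(−a(θ − b)))
P_1 = 1/(1+e^{-0.1540}) = 0.5384
P_2 = 1/(1+e^{-1.8648}) = 0.8659
L = P_1 × (1−P_2) = 0.5384 × 0.1341 = 0.07223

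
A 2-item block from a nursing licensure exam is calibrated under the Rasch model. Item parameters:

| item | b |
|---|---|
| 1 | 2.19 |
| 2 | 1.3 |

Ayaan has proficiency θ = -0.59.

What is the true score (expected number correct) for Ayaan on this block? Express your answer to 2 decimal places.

P(θ) = 1 / (1 + exp(−(θ − b)))
P_1 = 1/(1+e^{2.7800}) = 0.0584
P_2 = 1/(1+e^{1.8900}) = 0.1312
E[score] = 0.0584 + 0.1312 = 0.1897

0.19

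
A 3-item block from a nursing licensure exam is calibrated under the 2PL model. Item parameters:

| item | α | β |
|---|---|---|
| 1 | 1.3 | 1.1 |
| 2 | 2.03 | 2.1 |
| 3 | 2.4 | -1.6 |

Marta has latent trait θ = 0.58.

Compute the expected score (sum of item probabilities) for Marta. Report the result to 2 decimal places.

P(θ) = 1 / (1 + exp(−α(θ − β)))
P_1 = 1/(1+e^{0.6760}) = 0.3372
P_2 = 1/(1+e^{3.0856}) = 0.0437
P_3 = 1/(1+e^{-5.2320}) = 0.9947
E[score] = 0.3372 + 0.0437 + 0.9947 = 1.3755

1.38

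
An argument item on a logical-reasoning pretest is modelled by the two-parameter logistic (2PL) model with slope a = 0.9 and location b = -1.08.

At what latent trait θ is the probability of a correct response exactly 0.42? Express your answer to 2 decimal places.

P(θ) = 1 / (1 + exp(−a(θ − b)))
logit = ln(0.4200/0.5800) = -0.3228
θ = b + logit/(a) = -1.08 + (-0.3228)/0.9000 = -1.4386

-1.44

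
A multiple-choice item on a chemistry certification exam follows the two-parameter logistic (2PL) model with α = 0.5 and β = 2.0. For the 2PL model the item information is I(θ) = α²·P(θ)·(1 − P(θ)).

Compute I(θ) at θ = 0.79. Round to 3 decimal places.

P = 1/(1+e^{0.6050}) = 0.3532
P(1−P) = 0.3532 × 0.6468 = 0.2284
I = α² × P(1−P) = 0.5² × 0.2284 = 0.05711

0.057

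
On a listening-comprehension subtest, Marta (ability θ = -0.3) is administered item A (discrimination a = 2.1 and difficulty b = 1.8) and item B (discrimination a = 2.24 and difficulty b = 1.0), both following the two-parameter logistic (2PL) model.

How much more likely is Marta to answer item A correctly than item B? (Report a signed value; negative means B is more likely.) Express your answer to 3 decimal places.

-0.040

P(θ) = 1 / (1 + exp(−a(θ − b)))
P_A = 0.0120
P_B = 0.0516
P_A − P_B = -0.0396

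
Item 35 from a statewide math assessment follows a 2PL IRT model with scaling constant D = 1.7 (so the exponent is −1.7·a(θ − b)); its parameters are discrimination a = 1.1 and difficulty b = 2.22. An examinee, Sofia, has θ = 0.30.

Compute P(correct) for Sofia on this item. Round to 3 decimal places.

0.027

P(θ) = 1 / (1 + exp(−D·a(θ − b)))
Exponent: 1.7 × 1.1 × (0.30 − 2.22) = -3.5904
1/(1 + e^{3.5904}) = 0.0268
P = 0.0268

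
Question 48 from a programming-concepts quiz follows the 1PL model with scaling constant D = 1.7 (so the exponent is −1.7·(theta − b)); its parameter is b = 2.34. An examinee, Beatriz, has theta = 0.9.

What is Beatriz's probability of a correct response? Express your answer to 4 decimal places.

0.0796

P(theta) = 1 / (1 + exp(−D·(theta − b)))
Exponent: 1.7 × (0.9 − 2.34) = -2.4480
1/(1 + e^{2.4480}) = 0.0796
P = 0.0796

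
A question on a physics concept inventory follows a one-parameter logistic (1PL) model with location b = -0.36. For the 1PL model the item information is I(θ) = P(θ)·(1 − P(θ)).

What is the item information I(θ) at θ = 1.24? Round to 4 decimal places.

0.1398

P = 1/(1+e^{-1.6000}) = 0.8320
P(1−P) = 0.8320 × 0.1680 = 0.1398
I = P(1−P) = 0.13976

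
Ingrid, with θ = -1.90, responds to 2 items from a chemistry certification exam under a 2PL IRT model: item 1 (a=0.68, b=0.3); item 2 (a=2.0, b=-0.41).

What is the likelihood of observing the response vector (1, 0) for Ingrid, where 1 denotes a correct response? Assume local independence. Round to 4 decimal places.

0.1742

P(θ) = 1 / (1 + exp(−a(θ − b)))
P_1 = 1/(1+e^{1.4960}) = 0.1830
P_2 = 1/(1+e^{2.9800}) = 0.0483
L = P_1 × (1−P_2) = 0.1830 × 0.9517 = 0.17418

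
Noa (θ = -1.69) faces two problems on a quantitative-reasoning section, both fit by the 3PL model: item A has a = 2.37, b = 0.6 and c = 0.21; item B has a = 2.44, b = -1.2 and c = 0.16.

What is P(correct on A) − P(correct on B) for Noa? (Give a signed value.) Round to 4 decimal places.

-0.1416

P(θ) = c + (1 − c) · 1 / (1 + exp(−a(θ − b)))
P_A = 0.2135
P_B = 0.3551
P_A − P_B = -0.1416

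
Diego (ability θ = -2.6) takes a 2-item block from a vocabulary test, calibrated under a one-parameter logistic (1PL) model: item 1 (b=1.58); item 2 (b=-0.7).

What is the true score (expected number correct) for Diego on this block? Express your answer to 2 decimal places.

P(θ) = 1 / (1 + exp(−(θ − b)))
P_1 = 1/(1+e^{4.1800}) = 0.0151
P_2 = 1/(1+e^{1.9000}) = 0.1301
E[score] = 0.0151 + 0.1301 = 0.1452

0.15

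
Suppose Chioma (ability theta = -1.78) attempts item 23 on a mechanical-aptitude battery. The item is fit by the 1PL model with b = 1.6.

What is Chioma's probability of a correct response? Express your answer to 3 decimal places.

P(theta) = 1 / (1 + exp(−(theta − b)))
Exponent: (-1.78 − 1.6) = -3.3800
1/(1 + e^{3.3800}) = 0.0329
P = 0.0329

0.033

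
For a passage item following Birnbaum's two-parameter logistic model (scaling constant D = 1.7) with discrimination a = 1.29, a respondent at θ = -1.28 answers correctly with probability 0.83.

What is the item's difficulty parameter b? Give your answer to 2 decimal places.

P(θ) = 1 / (1 + exp(−D·a(θ − b)))
logit(0.83) = ln(0.83/0.17) = 1.5856
b = θ − logit/(1.7·a) = -1.28 − 1.5856/2.1930 = -2.0030

-2.00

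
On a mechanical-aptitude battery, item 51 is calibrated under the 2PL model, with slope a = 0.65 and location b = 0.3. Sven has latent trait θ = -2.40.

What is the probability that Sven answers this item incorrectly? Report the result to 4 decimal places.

P(θ) = 1 / (1 + exp(−a(θ − b)))
Exponent: 0.65 × (-2.40 − 0.3) = -1.7550
1/(1 + e^{1.7550}) = 0.1474
P(incorrect) = 1 − 0.1474 = 0.8526

0.8526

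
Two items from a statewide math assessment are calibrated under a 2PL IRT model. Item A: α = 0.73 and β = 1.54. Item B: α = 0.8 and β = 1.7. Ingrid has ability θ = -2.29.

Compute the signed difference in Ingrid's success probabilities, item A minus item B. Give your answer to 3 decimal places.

0.018

P(θ) = 1 / (1 + exp(−α(θ − β)))
P_A = 0.0575
P_B = 0.0395
P_A − P_B = 0.0181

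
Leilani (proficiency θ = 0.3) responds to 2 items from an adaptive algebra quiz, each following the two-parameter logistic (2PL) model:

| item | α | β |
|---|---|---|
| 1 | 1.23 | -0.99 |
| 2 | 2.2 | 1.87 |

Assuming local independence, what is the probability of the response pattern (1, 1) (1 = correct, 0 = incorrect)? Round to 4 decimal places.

P(θ) = 1 / (1 + exp(−α(θ − β)))
P_1 = 1/(1+e^{-1.5867}) = 0.8302
P_2 = 1/(1+e^{3.4540}) = 0.0306
L = P_1 × P_2 = 0.8302 × 0.0306 = 0.02544

0.0254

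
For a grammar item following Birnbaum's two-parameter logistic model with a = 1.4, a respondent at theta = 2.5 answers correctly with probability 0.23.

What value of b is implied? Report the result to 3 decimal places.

P(theta) = 1 / (1 + exp(−a(theta − b)))
logit(0.23) = ln(0.23/0.77) = -1.2083
b = theta − logit/(a) = 2.5 − (-1.2083)/1.4000 = 3.3631

3.363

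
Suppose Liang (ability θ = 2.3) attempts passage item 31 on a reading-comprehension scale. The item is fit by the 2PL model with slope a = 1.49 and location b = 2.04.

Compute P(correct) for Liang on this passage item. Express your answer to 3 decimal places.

0.596

P(θ) = 1 / (1 + exp(−a(θ − b)))
Exponent: 1.49 × (2.3 − 2.04) = 0.3874
1/(1 + e^{-0.3874}) = 0.5957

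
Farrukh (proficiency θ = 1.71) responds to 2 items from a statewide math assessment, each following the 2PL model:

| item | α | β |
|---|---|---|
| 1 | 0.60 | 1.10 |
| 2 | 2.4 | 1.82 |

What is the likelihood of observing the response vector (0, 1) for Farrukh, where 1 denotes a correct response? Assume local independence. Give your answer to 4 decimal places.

P(θ) = 1 / (1 + exp(−α(θ − β)))
P_1 = 1/(1+e^{-0.3660}) = 0.5905
P_2 = 1/(1+e^{0.2640}) = 0.4344
L = (1−P_1) × P_2 = 0.4095 × 0.4344 = 0.17788

0.1779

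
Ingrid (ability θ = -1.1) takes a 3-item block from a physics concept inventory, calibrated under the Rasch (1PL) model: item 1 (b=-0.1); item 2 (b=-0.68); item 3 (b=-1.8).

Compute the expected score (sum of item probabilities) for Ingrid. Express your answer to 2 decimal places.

P(θ) = 1 / (1 + exp(−(θ − b)))
P_1 = 1/(1+e^{1.0000}) = 0.2689
P_2 = 1/(1+e^{0.4200}) = 0.3965
P_3 = 1/(1+e^{-0.7000}) = 0.6682
E[score] = 0.2689 + 0.3965 + 0.6682 = 1.3336

1.33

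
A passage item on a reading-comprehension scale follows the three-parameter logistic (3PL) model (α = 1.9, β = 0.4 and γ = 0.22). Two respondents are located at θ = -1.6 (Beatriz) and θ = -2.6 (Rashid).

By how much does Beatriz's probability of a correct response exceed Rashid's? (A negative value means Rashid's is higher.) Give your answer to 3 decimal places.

0.014

P(θ) = γ + (1 − γ) · 1 / (1 + exp(−α(θ − β)))
P(Beatriz) = 0.2371  [exponent -3.8000]
P(Rashid) = 0.2226  [exponent -5.7000]
Difference = 0.2371 − 0.2226 = 0.0145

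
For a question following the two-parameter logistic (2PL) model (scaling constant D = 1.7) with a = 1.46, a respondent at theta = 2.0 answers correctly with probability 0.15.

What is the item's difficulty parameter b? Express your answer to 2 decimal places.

P(theta) = 1 / (1 + exp(−D·a(theta − b)))
logit(0.15) = ln(0.15/0.85) = -1.7346
b = theta − logit/(1.7·a) = 2.0 − (-1.7346)/2.4820 = 2.6989

2.70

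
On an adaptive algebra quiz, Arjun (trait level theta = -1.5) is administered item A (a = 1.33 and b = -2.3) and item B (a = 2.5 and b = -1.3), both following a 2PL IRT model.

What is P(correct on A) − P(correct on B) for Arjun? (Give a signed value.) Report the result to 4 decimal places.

P(theta) = 1 / (1 + exp(−a(theta − b)))
P_A = 0.7435
P_B = 0.3775
P_A − P_B = 0.3659

0.3659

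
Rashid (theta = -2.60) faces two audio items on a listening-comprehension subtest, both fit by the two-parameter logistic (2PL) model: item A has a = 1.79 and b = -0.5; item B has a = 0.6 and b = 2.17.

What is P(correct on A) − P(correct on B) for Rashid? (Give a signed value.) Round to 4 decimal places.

P(theta) = 1 / (1 + exp(−a(theta − b)))
P_A = 0.0228
P_B = 0.0541
P_A − P_B = -0.0313

-0.0313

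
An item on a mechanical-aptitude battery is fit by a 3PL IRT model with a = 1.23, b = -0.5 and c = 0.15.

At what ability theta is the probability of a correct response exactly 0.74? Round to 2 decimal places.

0.17

P(theta) = c + (1 − c) · 1 / (1 + exp(−a(theta − b)))
Remove guessing floor: (0.74 − 0.15)/(1 − 0.15) = 0.6941
logit = ln(0.6941/0.3059) = 0.8194
theta = b + logit/(a) = -0.5 + 0.8194/1.2300 = 0.1662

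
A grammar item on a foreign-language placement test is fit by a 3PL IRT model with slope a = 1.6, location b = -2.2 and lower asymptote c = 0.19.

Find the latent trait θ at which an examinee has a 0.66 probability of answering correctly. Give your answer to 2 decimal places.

P(θ) = c + (1 − c) · 1 / (1 + exp(−a(θ − b)))
Remove guessing floor: (0.66 − 0.19)/(1 − 0.19) = 0.5802
logit = ln(0.5802/0.4198) = 0.3238
θ = b + logit/(a) = -2.2 + 0.3238/1.6000 = -1.9976

-2.00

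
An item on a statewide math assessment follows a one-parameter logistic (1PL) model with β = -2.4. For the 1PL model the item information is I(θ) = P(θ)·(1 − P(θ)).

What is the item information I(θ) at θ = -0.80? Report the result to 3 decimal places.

P = 1/(1+e^{-1.6000}) = 0.8320
P(1−P) = 0.8320 × 0.1680 = 0.1398
I = P(1−P) = 0.13976

0.140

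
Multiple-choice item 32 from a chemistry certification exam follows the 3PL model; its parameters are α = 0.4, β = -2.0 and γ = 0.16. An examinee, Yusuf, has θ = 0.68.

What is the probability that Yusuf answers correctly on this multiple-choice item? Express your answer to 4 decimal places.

0.7858

P(θ) = γ + (1 − γ) · 1 / (1 + exp(−α(θ − β)))
Exponent: 0.4 × (0.68 − (-2.0)) = 1.0720
1/(1 + e^{-1.0720}) = 0.7450
P = 0.16 + 0.84 × 0.7450 = 0.7858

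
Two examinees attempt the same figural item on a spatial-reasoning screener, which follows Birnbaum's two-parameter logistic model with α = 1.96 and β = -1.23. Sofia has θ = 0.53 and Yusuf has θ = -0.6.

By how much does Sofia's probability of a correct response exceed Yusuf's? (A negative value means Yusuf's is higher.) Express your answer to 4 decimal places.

0.1946

P(θ) = 1 / (1 + exp(−α(θ − β)))
P(Sofia) = 0.9692  [exponent 3.4496]
P(Yusuf) = 0.7747  [exponent 1.2348]
Difference = 0.9692 − 0.7747 = 0.1946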